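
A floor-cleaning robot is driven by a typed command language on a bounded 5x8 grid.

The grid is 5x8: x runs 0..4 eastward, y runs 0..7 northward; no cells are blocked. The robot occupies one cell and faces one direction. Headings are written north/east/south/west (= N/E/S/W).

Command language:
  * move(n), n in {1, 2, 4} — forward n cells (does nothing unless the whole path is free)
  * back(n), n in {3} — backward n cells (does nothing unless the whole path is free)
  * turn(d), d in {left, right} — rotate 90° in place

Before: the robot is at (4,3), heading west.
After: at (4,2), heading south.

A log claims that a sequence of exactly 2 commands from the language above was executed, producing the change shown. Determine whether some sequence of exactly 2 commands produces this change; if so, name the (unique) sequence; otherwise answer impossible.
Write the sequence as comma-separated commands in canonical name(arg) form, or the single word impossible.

key: order matters: swapping turn(left) and move(1) lands elsewhere
start: at (4,3), heading west
1. turn(left) → at (4,3), heading south
2. move(1) → at (4,2), heading south
no other 2-command option fits: unique.

turn(left), move(1)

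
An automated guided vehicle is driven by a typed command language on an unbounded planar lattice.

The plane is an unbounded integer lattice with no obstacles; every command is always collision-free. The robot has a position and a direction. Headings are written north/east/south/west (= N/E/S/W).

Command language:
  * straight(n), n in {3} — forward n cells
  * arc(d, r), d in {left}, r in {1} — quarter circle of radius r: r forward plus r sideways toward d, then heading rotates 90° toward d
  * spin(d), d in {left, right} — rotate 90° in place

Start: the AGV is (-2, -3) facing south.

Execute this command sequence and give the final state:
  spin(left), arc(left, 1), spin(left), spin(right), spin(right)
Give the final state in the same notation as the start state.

t0: (-2, -3) facing south
step 1 (spin(left)): (-2, -3) facing east
step 2 (arc(left, 1)): (-1, -2) facing north
step 3 (spin(left)): (-1, -2) facing west
step 4 (spin(right)): (-1, -2) facing north
step 5 (spin(right)): (-1, -2) facing east

(-1, -2) facing east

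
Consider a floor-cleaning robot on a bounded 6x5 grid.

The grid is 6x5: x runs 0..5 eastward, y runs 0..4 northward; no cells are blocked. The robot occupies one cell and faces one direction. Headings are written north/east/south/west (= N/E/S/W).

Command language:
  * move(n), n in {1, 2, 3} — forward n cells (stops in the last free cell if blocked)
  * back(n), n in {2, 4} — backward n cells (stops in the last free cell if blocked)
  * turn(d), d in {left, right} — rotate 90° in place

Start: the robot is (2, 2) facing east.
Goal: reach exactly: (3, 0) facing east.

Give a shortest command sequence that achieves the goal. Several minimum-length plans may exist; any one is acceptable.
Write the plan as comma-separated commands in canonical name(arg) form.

move(1), turn(left), back(2), turn(right)

start: (2, 2) facing east
step 1 (move(1)): (3, 2) facing east
step 2 (turn(left)): (3, 2) facing north
step 3 (back(2)): (3, 0) facing north
step 4 (turn(right)): (3, 0) facing east
shorter routes all fall short; 4 is best.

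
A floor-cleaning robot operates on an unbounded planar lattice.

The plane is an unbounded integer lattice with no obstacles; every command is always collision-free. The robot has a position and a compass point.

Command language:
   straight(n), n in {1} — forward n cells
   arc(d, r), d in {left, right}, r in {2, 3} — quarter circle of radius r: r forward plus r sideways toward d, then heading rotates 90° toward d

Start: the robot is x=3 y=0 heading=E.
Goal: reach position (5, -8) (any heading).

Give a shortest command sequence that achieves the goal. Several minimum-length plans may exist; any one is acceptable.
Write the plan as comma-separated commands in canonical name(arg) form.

arc(right, 2), arc(left, 2), arc(right, 3), arc(right, 3), arc(right, 2)

initial: x=3 y=0 heading=E
t=1 arc(right, 2) ⇒ x=5 y=-2 heading=S
t=2 arc(left, 2) ⇒ x=7 y=-4 heading=E
t=3 arc(right, 3) ⇒ x=10 y=-7 heading=S
t=4 arc(right, 3) ⇒ x=7 y=-10 heading=W
t=5 arc(right, 2) ⇒ x=5 y=-8 heading=N
shorter routes all fall short; 5 is best.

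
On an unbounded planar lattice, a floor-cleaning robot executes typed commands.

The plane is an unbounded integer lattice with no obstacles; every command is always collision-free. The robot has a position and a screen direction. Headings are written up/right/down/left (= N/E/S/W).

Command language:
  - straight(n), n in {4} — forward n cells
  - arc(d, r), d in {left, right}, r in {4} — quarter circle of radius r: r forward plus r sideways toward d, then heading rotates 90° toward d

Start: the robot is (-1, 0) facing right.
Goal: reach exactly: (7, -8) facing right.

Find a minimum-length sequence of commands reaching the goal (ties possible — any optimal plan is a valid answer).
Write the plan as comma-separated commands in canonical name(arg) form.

begin: (-1, 0) facing right
step 1 (arc(right, 4)): (3, -4) facing down
step 2 (arc(left, 4)): (7, -8) facing right
shorter routes all fall short; 2 is best.

arc(right, 4), arc(left, 4)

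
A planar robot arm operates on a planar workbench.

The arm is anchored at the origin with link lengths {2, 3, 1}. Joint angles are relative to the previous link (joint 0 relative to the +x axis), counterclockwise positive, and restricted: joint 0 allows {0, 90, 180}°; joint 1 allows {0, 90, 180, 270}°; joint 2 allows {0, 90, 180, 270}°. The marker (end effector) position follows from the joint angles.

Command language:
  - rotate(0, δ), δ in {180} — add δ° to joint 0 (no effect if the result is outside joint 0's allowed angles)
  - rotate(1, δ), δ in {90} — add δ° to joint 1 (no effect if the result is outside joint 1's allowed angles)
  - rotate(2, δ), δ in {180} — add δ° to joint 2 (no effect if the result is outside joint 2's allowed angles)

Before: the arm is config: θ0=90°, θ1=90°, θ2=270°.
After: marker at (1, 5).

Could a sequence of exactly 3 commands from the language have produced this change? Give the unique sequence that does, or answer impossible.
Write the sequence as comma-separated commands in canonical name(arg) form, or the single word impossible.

t0: config: θ0=90°, θ1=90°, θ2=270°
[1] after rotate(1, 90): config: θ0=90°, θ1=180°, θ2=270°
[2] after rotate(1, 90): config: θ0=90°, θ1=270°, θ2=270°
[3] after rotate(1, 90): config: θ0=90°, θ1=0°, θ2=270°
uniquely the one of 27 3-step routes that fits.

rotate(1, 90), rotate(1, 90), rotate(1, 90)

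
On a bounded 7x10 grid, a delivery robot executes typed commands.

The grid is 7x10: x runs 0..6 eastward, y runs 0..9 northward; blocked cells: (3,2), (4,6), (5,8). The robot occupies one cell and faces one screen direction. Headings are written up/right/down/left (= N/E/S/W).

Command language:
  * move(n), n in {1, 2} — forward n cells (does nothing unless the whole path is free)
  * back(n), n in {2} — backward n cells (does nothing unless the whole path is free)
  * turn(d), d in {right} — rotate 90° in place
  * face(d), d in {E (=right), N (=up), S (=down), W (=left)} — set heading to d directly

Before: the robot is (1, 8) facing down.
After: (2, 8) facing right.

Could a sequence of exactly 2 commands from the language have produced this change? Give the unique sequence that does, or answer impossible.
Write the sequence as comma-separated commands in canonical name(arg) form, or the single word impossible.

face(E), move(1)

key: order matters: swapping face(E) and move(1) lands elsewhere
initial: (1, 8) facing down
1. face(E) → (1, 8) facing right
2. move(1) → (2, 8) facing right
uniquely the one of 64 2-step routes that fits.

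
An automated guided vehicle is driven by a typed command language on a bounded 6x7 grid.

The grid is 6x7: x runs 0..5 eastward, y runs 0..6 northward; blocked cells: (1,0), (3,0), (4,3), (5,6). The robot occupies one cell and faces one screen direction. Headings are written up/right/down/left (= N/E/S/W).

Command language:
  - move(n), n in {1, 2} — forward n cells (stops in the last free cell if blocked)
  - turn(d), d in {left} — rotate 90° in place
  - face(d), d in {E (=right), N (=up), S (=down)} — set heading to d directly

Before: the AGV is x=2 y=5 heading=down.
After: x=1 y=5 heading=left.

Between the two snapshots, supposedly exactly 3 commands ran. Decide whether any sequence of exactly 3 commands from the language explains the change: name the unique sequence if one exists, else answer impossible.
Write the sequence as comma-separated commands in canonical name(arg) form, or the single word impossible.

face(N), turn(left), move(1)

key: cell and facing (now W) both changed — the 3 commands mix motion and turning
initial: x=2 y=5 heading=down
step 1 (face(N)): x=2 y=5 heading=up
step 2 (turn(left)): x=2 y=5 heading=left
step 3 (move(1)): x=1 y=5 heading=left
all 216 alternatives checked — unique.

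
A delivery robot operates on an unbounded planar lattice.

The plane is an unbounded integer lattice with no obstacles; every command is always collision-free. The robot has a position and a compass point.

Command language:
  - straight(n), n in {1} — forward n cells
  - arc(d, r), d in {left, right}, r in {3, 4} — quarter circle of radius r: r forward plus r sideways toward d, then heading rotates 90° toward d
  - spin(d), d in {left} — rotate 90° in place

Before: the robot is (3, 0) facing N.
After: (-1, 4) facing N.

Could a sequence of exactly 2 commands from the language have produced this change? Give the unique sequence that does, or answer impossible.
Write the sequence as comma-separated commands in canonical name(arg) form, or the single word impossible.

key: order matters: swapping spin(left) and arc(right, 4) lands elsewhere
from: (3, 0) facing N
1. spin(left) → (3, 0) facing W
2. arc(right, 4) → (-1, 4) facing N
all 36 alternatives checked — unique.

spin(left), arc(right, 4)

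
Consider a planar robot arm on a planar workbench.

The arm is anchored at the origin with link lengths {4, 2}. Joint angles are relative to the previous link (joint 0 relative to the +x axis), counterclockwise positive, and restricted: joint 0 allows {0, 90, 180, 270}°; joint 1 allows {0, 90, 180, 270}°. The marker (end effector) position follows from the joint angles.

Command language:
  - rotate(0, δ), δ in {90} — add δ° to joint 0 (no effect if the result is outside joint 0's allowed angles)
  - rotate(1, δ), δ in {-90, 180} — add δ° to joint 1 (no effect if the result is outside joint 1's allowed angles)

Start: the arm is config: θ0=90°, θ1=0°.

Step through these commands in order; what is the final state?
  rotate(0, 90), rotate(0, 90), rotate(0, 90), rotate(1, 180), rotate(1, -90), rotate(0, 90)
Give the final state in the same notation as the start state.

initial: config: θ0=90°, θ1=0°
[1] after rotate(0, 90): config: θ0=180°, θ1=0°
[2] after rotate(0, 90): config: θ0=270°, θ1=0°
[3] after rotate(0, 90): config: θ0=0°, θ1=0°
[4] after rotate(1, 180): config: θ0=0°, θ1=180°
[5] after rotate(1, -90): config: θ0=0°, θ1=90°
[6] after rotate(0, 90): config: θ0=90°, θ1=90°

config: θ0=90°, θ1=90°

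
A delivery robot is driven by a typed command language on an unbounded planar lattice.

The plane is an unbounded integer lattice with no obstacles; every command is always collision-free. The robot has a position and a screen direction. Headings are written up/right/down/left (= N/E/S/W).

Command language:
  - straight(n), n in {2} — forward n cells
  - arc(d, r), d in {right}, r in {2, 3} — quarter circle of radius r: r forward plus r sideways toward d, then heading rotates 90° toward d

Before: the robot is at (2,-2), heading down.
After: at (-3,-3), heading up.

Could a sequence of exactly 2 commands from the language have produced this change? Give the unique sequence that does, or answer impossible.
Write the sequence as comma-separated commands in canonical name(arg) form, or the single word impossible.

key: position moved to (-3,-3) AND the heading swung to N — translation plus rotation needed
initial: at (2,-2), heading down
step 1 (arc(right, 3)): at (-1,-5), heading left
step 2 (arc(right, 2)): at (-3,-3), heading up
no other 2-command option fits: unique.

arc(right, 3), arc(right, 2)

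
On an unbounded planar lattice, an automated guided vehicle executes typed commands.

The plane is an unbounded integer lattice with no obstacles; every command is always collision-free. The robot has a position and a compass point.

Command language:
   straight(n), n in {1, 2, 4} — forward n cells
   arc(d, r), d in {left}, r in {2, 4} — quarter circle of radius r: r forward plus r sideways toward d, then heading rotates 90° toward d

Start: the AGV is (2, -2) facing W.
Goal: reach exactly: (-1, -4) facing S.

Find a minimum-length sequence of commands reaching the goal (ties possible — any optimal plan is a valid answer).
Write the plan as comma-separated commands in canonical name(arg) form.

straight(1), arc(left, 2)

from: (2, -2) facing W
1. straight(1) → (1, -2) facing W
2. arc(left, 2) → (-1, -4) facing S
no 1-step plan works, so 2 is optimal.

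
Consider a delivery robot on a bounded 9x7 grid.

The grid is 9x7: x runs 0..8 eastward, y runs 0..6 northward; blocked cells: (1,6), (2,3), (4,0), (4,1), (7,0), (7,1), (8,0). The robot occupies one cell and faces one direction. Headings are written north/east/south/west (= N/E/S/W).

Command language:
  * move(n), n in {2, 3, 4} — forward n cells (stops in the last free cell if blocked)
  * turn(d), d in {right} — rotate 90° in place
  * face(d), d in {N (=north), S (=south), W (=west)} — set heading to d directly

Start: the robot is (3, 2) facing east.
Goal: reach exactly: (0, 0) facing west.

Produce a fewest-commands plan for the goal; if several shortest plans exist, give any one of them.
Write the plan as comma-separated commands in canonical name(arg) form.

initial: (3, 2) facing east
step 1 (turn(right)): (3, 2) facing south
step 2 (move(4)): (3, 0) facing south
step 3 (turn(right)): (3, 0) facing west
step 4 (move(4)): (0, 0) facing west
nothing shorter than 4 reaches the goal.

turn(right), move(4), turn(right), move(4)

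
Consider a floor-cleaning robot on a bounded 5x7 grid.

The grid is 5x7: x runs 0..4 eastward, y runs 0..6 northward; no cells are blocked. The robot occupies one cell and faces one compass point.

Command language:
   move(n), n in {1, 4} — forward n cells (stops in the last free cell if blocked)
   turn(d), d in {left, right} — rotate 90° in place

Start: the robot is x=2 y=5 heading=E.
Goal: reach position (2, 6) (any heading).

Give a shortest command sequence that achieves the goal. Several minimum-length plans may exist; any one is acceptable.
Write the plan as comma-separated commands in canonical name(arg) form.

turn(left), move(4)

start: x=2 y=5 heading=E
[1] after turn(left): x=2 y=5 heading=N
[2] after move(4): x=2 y=6 heading=N
shorter routes all fall short; 2 is best.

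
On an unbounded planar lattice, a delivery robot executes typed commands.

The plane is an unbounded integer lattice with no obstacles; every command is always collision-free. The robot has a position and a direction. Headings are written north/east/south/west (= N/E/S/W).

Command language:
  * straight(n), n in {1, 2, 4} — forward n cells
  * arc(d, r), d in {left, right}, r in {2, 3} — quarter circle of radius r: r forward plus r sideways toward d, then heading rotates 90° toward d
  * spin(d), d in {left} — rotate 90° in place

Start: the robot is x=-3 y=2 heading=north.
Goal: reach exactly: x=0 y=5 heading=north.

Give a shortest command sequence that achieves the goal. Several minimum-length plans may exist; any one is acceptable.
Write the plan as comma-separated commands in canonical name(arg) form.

from: x=-3 y=2 heading=north
step 1 (arc(right, 3)): x=0 y=5 heading=east
step 2 (spin(left)): x=0 y=5 heading=north
minimal: 2 command(s), checked below 2.

arc(right, 3), spin(left)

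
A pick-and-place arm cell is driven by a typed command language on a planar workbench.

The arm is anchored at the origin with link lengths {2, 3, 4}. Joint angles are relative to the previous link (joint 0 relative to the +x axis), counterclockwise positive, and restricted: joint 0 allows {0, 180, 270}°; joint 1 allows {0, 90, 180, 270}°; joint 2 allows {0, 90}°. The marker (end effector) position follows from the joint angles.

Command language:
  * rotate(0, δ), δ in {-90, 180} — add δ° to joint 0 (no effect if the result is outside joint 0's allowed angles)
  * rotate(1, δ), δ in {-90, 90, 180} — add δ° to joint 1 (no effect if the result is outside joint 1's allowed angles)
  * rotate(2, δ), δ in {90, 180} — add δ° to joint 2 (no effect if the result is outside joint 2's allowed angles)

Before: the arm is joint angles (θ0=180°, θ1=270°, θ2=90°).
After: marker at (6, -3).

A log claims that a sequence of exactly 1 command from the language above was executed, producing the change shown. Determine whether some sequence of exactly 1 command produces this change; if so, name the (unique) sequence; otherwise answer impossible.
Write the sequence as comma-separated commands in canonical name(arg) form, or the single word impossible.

t0: joint angles (θ0=180°, θ1=270°, θ2=90°)
t=1 rotate(0, 180) ⇒ joint angles (θ0=0°, θ1=270°, θ2=90°)
no other 1-command option fits: unique.

rotate(0, 180)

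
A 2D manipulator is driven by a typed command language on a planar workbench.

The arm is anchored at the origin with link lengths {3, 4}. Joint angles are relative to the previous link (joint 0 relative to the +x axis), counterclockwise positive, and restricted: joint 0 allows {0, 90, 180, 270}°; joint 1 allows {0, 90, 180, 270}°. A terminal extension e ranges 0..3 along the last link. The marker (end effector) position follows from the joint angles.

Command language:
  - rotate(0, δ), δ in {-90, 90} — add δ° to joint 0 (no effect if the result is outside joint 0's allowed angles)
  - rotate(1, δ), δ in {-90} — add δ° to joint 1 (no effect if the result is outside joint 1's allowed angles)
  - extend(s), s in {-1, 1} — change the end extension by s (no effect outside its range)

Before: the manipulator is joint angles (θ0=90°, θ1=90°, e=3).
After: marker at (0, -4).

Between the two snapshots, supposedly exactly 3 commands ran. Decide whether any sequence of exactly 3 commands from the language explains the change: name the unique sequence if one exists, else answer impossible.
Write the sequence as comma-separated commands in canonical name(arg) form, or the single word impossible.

rotate(1, -90), rotate(1, -90), rotate(1, -90)

from: joint angles (θ0=90°, θ1=90°, e=3)
[1] after rotate(1, -90): joint angles (θ0=90°, θ1=0°, e=3)
[2] after rotate(1, -90): joint angles (θ0=90°, θ1=270°, e=3)
[3] after rotate(1, -90): joint angles (θ0=90°, θ1=180°, e=3)
no other 3-command option fits: unique.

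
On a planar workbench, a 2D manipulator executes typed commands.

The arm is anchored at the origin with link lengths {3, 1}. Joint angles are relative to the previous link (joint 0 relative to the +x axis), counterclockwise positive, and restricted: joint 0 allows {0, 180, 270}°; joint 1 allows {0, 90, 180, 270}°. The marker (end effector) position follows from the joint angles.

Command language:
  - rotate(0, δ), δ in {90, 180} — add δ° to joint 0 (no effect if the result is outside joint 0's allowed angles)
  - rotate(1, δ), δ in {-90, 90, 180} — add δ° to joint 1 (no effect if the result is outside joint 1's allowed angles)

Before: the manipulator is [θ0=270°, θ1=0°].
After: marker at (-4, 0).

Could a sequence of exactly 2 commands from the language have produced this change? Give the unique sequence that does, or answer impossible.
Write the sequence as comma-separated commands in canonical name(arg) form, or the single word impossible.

key: running rotate(0, 180) before rotate(0, 90) would end elsewhere — order is forced
begin: [θ0=270°, θ1=0°]
[1] after rotate(0, 90): [θ0=0°, θ1=0°]
[2] after rotate(0, 180): [θ0=180°, θ1=0°]
no rival 2-sequence matches.

rotate(0, 90), rotate(0, 180)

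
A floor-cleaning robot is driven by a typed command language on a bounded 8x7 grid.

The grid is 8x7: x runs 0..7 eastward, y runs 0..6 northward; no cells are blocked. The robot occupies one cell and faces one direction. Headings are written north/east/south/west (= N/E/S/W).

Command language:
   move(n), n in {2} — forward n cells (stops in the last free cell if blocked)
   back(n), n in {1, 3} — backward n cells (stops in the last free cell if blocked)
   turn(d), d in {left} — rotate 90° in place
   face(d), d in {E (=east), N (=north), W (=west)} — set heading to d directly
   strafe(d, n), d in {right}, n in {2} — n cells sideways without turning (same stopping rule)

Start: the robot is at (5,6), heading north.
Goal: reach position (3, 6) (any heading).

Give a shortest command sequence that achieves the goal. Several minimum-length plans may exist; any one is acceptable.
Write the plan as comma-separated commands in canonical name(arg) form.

t0: at (5,6), heading north
[1] after turn(left): at (5,6), heading west
[2] after move(2): at (3,6), heading west
nothing shorter than 2 reaches the goal.

turn(left), move(2)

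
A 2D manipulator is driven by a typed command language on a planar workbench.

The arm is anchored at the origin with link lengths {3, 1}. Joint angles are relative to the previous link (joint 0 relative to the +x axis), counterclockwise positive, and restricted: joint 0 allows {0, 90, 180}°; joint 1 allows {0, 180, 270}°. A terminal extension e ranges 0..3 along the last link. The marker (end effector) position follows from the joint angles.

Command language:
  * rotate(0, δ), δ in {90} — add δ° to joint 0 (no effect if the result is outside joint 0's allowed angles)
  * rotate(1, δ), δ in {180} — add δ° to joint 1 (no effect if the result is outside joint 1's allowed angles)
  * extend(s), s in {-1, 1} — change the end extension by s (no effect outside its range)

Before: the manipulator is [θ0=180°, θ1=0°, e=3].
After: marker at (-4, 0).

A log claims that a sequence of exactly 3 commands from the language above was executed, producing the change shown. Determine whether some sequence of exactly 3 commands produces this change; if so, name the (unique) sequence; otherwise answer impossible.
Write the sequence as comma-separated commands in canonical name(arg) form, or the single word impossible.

extend(-1), extend(-1), extend(-1)

t0: [θ0=180°, θ1=0°, e=3]
t=1 extend(-1) ⇒ [θ0=180°, θ1=0°, e=2]
t=2 extend(-1) ⇒ [θ0=180°, θ1=0°, e=1]
t=3 extend(-1) ⇒ [θ0=180°, θ1=0°, e=0]
uniquely the one of 64 3-step routes that fits.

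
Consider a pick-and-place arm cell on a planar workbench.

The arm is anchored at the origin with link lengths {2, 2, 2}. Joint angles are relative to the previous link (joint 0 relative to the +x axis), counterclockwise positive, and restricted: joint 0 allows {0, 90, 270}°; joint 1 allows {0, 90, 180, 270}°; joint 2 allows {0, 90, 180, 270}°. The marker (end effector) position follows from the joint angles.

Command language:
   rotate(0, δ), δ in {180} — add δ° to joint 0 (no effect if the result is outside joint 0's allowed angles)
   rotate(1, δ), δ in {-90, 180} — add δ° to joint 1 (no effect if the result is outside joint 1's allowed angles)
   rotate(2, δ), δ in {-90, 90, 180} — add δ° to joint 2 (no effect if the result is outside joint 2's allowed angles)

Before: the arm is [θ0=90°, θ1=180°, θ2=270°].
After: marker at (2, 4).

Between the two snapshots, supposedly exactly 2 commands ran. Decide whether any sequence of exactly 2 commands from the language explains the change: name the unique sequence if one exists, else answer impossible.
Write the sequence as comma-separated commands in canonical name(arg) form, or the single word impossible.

rotate(1, -90), rotate(1, -90)

initial: [θ0=90°, θ1=180°, θ2=270°]
t=1 rotate(1, -90) ⇒ [θ0=90°, θ1=90°, θ2=270°]
t=2 rotate(1, -90) ⇒ [θ0=90°, θ1=0°, θ2=270°]
all 36 alternatives checked — unique.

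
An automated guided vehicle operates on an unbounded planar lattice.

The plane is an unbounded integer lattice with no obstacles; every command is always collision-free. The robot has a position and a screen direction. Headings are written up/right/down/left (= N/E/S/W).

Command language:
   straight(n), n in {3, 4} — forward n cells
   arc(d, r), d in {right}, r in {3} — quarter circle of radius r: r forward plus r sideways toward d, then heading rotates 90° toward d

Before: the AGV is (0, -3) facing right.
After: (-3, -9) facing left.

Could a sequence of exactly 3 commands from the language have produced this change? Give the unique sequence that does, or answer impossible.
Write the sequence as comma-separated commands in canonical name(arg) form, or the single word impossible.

arc(right, 3), arc(right, 3), straight(3)

key: position moved to (-3,-9) AND the heading swung to W — translation plus rotation needed
initial: (0, -3) facing right
step 1 (arc(right, 3)): (3, -6) facing down
step 2 (arc(right, 3)): (0, -9) facing left
step 3 (straight(3)): (-3, -9) facing left
all 27 alternatives checked — unique.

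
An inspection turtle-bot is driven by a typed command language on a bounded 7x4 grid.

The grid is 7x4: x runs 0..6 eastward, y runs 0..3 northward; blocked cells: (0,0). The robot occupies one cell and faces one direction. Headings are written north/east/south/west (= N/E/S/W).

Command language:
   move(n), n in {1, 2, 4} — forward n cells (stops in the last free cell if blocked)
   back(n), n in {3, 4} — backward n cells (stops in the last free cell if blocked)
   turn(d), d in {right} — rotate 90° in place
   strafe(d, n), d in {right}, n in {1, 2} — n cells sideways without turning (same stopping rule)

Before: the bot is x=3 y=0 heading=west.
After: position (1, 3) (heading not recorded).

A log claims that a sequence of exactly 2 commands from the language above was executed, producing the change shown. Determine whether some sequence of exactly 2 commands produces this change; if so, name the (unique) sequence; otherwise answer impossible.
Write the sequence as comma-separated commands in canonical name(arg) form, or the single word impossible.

impossible

checked all 2-command options: none fits.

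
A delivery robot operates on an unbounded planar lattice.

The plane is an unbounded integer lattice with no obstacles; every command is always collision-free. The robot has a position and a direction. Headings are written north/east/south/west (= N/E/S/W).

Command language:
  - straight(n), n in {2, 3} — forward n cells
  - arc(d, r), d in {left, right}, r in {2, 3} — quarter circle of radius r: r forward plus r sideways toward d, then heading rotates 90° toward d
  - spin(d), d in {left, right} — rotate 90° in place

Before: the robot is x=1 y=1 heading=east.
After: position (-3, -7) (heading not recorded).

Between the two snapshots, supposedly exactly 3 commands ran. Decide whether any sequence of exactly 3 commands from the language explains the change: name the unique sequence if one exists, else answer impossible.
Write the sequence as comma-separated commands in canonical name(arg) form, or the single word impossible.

key: running arc(left, 3) before arc(right, 2) would end elsewhere — order is forced
t0: x=1 y=1 heading=east
[1] after arc(right, 2): x=3 y=-1 heading=south
[2] after arc(right, 3): x=0 y=-4 heading=west
[3] after arc(left, 3): x=-3 y=-7 heading=south
uniquely the one of 512 3-step routes that fits.

arc(right, 2), arc(right, 3), arc(left, 3)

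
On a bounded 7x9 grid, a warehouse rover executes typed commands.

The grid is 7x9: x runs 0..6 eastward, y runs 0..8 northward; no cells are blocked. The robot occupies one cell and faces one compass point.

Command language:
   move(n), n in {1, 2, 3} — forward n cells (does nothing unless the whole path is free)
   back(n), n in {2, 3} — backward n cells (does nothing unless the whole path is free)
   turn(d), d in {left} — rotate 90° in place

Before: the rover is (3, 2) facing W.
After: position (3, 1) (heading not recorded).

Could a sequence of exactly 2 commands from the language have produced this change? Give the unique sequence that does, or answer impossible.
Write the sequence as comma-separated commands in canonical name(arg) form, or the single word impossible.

turn(left), move(1)

key: running move(1) before turn(left) would end elsewhere — order is forced
start: (3, 2) facing W
[1] after turn(left): (3, 2) facing S
[2] after move(1): (3, 1) facing S
no other 2-command option fits: unique.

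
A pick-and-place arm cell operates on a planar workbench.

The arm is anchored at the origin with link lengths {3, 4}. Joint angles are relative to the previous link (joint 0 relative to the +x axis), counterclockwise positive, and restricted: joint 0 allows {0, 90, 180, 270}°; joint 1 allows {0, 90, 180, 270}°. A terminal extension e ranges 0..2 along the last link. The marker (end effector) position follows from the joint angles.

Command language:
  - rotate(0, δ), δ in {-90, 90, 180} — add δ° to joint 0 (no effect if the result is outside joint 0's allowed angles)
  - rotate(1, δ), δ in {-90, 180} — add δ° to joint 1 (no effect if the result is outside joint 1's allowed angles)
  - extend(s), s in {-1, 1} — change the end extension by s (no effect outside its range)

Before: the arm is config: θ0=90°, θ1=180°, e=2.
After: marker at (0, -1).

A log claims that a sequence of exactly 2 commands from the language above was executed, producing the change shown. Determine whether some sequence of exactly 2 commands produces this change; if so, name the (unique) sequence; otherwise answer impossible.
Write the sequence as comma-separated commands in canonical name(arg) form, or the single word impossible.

t0: config: θ0=90°, θ1=180°, e=2
t=1 extend(-1) ⇒ config: θ0=90°, θ1=180°, e=1
t=2 extend(-1) ⇒ config: θ0=90°, θ1=180°, e=0
no other 2-command option fits: unique.

extend(-1), extend(-1)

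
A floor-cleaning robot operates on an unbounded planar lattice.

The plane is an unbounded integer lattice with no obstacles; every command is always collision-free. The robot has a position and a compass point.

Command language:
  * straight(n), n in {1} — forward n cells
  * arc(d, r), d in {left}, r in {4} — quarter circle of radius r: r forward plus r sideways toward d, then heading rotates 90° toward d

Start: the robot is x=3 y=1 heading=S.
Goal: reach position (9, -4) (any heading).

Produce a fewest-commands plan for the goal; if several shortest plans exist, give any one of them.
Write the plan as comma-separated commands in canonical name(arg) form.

initial: x=3 y=1 heading=S
t=1 straight(1) ⇒ x=3 y=0 heading=S
t=2 arc(left, 4) ⇒ x=7 y=-4 heading=E
t=3 straight(1) ⇒ x=8 y=-4 heading=E
t=4 straight(1) ⇒ x=9 y=-4 heading=E
shorter routes all fall short; 4 is best.

straight(1), arc(left, 4), straight(1), straight(1)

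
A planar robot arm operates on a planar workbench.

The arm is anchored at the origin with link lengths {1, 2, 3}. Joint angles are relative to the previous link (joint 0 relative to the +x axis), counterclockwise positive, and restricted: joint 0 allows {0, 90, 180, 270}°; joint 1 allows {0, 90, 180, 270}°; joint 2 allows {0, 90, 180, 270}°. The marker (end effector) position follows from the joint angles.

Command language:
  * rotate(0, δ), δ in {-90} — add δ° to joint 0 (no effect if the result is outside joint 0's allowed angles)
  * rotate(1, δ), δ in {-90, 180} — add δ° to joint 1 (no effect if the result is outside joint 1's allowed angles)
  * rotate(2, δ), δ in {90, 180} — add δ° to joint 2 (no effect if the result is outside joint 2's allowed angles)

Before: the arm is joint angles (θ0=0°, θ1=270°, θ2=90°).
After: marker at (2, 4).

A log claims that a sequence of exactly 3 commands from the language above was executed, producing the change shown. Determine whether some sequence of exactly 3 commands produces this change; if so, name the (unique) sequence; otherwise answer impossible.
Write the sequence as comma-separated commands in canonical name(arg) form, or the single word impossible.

rotate(0, -90), rotate(0, -90), rotate(0, -90)

from: joint angles (θ0=0°, θ1=270°, θ2=90°)
1. rotate(0, -90) → joint angles (θ0=270°, θ1=270°, θ2=90°)
2. rotate(0, -90) → joint angles (θ0=180°, θ1=270°, θ2=90°)
3. rotate(0, -90) → joint angles (θ0=90°, θ1=270°, θ2=90°)
no other 3-command option fits: unique.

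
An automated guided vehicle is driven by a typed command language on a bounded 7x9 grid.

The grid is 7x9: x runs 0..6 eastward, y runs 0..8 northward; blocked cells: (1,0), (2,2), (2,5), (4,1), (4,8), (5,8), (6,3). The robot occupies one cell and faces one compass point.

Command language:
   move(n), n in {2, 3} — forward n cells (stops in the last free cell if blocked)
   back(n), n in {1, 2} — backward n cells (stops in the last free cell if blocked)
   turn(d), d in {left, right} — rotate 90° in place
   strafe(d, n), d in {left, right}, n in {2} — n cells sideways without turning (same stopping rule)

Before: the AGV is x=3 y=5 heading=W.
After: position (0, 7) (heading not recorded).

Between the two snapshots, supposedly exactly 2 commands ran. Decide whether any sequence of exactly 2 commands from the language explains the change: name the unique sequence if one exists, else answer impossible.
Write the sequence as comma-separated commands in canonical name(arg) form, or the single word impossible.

strafe(right, 2), move(3)

key: order matters: swapping strafe(right, 2) and move(3) lands elsewhere
t0: x=3 y=5 heading=W
1. strafe(right, 2) → x=3 y=7 heading=W
2. move(3) → x=0 y=7 heading=W
no other 2-command option fits: unique.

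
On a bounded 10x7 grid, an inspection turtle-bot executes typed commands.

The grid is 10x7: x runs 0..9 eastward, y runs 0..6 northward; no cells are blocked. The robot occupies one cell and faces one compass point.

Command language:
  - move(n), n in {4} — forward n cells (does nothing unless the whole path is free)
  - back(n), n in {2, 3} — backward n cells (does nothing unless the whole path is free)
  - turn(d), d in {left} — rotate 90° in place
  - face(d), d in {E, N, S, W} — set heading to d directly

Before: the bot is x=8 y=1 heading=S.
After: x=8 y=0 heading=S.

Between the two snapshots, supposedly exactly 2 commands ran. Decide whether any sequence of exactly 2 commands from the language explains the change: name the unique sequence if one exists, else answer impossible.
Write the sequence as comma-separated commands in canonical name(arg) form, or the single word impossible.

key: heading stays S — no command in the sequence turns
begin: x=8 y=1 heading=S
t=1 back(3) ⇒ x=8 y=4 heading=S
t=2 move(4) ⇒ x=8 y=0 heading=S
no other 2-command option fits: unique.

back(3), move(4)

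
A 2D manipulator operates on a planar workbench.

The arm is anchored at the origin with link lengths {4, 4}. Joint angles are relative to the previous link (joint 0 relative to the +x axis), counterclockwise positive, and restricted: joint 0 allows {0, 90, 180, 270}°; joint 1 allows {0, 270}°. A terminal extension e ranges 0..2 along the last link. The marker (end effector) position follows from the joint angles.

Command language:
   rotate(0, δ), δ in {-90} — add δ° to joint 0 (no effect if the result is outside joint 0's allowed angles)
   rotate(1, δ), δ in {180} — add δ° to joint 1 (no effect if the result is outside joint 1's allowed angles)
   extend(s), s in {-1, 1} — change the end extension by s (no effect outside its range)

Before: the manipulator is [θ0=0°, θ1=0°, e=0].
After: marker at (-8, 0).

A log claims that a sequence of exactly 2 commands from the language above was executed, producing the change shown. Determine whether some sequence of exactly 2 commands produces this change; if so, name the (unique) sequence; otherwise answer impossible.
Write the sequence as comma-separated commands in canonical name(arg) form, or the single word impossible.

rotate(0, -90), rotate(0, -90)

start: [θ0=0°, θ1=0°, e=0]
1. rotate(0, -90) → [θ0=270°, θ1=0°, e=0]
2. rotate(0, -90) → [θ0=180°, θ1=0°, e=0]
no rival 2-sequence matches.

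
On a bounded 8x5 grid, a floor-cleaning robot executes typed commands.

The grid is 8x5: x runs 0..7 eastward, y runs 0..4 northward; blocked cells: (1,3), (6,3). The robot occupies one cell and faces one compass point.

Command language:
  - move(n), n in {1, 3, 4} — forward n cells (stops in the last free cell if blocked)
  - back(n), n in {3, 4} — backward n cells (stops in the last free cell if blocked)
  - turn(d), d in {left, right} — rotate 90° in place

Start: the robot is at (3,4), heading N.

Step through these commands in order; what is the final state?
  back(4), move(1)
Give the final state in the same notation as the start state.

start: at (3,4), heading N
step 1 (back(4)): at (3,0), heading N
step 2 (move(1)): at (3,1), heading N

at (3,1), heading N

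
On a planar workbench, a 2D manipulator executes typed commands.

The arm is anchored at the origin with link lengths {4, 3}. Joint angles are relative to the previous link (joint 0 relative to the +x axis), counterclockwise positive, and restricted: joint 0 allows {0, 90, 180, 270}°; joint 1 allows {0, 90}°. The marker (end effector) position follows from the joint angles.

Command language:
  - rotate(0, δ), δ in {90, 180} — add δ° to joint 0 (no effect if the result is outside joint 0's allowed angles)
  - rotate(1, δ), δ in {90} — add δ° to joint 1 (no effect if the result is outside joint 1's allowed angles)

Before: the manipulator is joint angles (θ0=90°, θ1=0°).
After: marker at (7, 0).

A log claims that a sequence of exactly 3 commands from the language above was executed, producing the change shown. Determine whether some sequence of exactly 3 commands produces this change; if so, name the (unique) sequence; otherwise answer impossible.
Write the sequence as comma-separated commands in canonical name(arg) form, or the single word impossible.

start: joint angles (θ0=90°, θ1=0°)
step 1 (rotate(0, 90)): joint angles (θ0=180°, θ1=0°)
step 2 (rotate(0, 90)): joint angles (θ0=270°, θ1=0°)
step 3 (rotate(0, 90)): joint angles (θ0=0°, θ1=0°)
uniquely the one of 27 3-step routes that fits.

rotate(0, 90), rotate(0, 90), rotate(0, 90)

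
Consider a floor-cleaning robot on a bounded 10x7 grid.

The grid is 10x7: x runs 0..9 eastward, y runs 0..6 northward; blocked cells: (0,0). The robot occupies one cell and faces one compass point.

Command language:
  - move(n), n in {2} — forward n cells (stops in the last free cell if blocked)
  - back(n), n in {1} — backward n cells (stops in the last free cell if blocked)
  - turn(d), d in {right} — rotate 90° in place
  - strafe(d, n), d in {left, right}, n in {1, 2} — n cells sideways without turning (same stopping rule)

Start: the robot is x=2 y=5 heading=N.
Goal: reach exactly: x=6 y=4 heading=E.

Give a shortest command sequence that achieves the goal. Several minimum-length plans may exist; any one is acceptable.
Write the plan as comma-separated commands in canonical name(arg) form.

start: x=2 y=5 heading=N
step 1 (turn(right)): x=2 y=5 heading=E
step 2 (move(2)): x=4 y=5 heading=E
step 3 (move(2)): x=6 y=5 heading=E
step 4 (strafe(right, 1)): x=6 y=4 heading=E
minimal: 4 command(s), checked below 4.

turn(right), move(2), move(2), strafe(right, 1)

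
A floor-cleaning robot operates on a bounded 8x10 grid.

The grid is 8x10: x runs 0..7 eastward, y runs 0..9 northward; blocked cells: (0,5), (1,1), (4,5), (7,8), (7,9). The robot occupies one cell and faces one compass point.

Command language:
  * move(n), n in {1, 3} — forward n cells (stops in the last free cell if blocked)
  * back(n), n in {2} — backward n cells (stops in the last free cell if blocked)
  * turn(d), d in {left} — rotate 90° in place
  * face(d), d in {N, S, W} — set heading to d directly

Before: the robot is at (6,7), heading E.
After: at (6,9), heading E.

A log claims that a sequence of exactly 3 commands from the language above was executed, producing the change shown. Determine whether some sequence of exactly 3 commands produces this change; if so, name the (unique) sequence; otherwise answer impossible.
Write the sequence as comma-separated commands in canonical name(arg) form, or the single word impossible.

key: heading stays E — rotations cancel among the 3 commands
t0: at (6,7), heading E
1. face(S) → at (6,7), heading S
2. back(2) → at (6,9), heading S
3. turn(left) → at (6,9), heading E
uniquely the one of 343 3-step routes that fits.

face(S), back(2), turn(left)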